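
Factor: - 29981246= - 2^1*73^1 * 173^1*1187^1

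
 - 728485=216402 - 944887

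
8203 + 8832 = 17035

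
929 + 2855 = 3784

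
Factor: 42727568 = 2^4*13^1*205421^1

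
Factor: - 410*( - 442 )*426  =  77199720 = 2^3*3^1*5^1 * 13^1*17^1*41^1 * 71^1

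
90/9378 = 5/521= 0.01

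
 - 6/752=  - 1 +373/376= - 0.01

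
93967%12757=4668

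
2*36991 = 73982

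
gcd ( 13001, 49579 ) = 1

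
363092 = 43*8444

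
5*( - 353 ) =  - 1765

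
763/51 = 14  +  49/51 = 14.96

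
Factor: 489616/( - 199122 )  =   - 2^3*3^(- 1) * 7^( - 1 ) * 11^ ( - 1 )* 71^1=- 568/231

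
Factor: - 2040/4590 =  - 2^2*3^(-2) = -4/9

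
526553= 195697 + 330856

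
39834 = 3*13278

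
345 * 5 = 1725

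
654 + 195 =849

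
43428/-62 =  - 701 + 17/31 = - 700.45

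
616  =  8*77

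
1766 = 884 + 882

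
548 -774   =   - 226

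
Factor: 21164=2^2*11^1*13^1 *37^1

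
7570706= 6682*1133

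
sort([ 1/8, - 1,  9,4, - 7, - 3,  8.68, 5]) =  [-7, - 3,-1,1/8,4,5 , 8.68,9]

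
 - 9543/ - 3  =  3181 + 0/1 = 3181.00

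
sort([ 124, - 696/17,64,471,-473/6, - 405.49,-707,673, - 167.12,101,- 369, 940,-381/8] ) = [ - 707,-405.49, - 369,-167.12,-473/6, - 381/8,- 696/17,64,101,124,471,673,940] 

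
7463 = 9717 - 2254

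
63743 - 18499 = 45244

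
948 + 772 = 1720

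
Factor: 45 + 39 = 84 = 2^2* 3^1*7^1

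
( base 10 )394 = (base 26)F4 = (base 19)11e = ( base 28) E2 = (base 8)612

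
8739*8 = 69912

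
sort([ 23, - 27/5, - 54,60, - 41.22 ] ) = [ - 54, - 41.22, - 27/5,23, 60]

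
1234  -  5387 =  -4153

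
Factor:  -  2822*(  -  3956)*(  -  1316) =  - 2^5*7^1*17^1*23^1*43^1*47^1*83^1 =- 14691602912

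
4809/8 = 4809/8 = 601.12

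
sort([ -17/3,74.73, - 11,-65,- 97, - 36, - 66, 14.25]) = [ - 97,-66, - 65,- 36,-11, - 17/3, 14.25, 74.73 ]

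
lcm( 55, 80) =880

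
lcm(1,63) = 63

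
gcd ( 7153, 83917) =1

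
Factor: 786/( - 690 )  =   - 131/115 = - 5^( -1 ) * 23^( - 1 ) * 131^1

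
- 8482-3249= -11731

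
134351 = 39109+95242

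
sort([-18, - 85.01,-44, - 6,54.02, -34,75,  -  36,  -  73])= [-85.01, - 73, - 44,- 36,- 34 , - 18, - 6,54.02,75]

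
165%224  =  165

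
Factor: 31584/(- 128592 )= -14/57 = - 2^1*3^(- 1)*7^1 * 19^( - 1)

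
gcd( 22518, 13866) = 6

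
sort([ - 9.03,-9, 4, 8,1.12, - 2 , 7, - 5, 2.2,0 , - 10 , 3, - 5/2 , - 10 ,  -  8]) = [ - 10, - 10, - 9.03, - 9, - 8,-5, - 5/2, - 2,0,1.12, 2.2,3, 4 , 7 , 8]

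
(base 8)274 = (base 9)228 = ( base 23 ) 84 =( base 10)188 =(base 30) 68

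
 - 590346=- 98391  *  6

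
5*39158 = 195790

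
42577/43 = 42577/43 = 990.16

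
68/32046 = 34/16023= 0.00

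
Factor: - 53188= -2^2 * 13297^1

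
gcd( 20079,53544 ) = 6693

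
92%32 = 28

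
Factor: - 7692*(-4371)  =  33621732 = 2^2*3^2*31^1*47^1*641^1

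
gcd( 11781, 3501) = 9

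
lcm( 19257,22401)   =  1097649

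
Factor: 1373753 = 17^1 *80809^1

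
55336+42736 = 98072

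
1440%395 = 255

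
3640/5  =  728= 728.00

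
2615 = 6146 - 3531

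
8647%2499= 1150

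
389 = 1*389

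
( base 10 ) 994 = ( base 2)1111100010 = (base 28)17e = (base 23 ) 1k5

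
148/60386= 74/30193 = 0.00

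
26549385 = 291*91235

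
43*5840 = 251120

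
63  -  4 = 59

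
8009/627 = 8009/627 = 12.77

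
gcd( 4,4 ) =4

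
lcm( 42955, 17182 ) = 85910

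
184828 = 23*8036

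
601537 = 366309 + 235228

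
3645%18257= 3645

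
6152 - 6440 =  - 288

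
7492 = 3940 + 3552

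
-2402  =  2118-4520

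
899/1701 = 899/1701 = 0.53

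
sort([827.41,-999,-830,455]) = [ - 999, - 830, 455,827.41]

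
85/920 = 17/184 = 0.09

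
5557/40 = 138 + 37/40= 138.93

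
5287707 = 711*7437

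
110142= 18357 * 6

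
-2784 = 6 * ( - 464 ) 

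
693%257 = 179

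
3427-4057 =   -  630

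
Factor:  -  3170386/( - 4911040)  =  2^( - 5)*5^( - 1 ) * 103^(-1) * 149^( - 1) * 641^1 * 2473^1 = 1585193/2455520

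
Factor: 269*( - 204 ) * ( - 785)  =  43077660 = 2^2*3^1*5^1*17^1*157^1*269^1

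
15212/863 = 17 + 541/863 = 17.63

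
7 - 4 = 3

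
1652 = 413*4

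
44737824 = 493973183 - 449235359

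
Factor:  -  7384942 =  -2^1*3692471^1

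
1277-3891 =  - 2614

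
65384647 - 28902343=36482304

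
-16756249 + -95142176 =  - 111898425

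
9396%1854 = 126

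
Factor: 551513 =19^1 * 29027^1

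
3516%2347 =1169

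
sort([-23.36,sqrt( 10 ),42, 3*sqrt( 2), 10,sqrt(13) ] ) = [  -  23.36, sqrt( 10),sqrt(13 ),3 * sqrt( 2), 10,42]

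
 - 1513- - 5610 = 4097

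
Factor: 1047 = 3^1 * 349^1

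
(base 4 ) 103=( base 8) 23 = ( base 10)19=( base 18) 11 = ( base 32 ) J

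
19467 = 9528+9939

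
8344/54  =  154 + 14/27 = 154.52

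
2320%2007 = 313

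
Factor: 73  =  73^1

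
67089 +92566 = 159655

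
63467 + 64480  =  127947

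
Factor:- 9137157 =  - 3^1*  19^1*31^1*5171^1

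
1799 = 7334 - 5535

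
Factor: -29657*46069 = -1366268333 = - 23^1*47^1*631^1*2003^1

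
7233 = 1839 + 5394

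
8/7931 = 8/7931 = 0.00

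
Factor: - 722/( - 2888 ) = 1/4 =2^(-2)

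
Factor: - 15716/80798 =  - 7858/40399 = - 2^1*71^( - 1) * 569^ ( - 1 )*3929^1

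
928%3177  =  928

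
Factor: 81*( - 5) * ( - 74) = 29970 = 2^1*3^4*5^1*37^1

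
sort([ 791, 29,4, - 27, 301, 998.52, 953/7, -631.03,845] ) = [- 631.03,-27,4, 29, 953/7,301, 791, 845,998.52]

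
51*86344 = 4403544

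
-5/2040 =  - 1+407/408=- 0.00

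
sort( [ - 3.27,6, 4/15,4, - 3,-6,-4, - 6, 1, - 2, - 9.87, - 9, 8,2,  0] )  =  [ - 9.87, - 9, - 6, - 6, - 4, - 3.27, - 3 , - 2,0,4/15,1,2,4,6, 8] 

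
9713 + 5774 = 15487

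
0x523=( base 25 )22f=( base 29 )1ga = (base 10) 1315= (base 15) 5CA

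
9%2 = 1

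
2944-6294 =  - 3350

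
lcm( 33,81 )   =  891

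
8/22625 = 8/22625 = 0.00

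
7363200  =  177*41600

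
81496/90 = 905 + 23/45 =905.51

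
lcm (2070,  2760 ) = 8280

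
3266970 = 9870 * 331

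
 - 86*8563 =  - 736418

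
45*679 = 30555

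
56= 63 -7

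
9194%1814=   124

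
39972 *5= 199860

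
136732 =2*68366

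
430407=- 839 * ( - 513 ) 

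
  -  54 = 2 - 56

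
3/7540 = 3/7540 =0.00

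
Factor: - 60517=-73^1*829^1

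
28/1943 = 28/1943 =0.01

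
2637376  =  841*3136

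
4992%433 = 229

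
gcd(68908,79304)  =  92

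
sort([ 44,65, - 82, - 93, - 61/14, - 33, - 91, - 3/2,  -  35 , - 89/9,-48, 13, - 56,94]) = [-93, - 91, - 82, - 56,  -  48, - 35, - 33, - 89/9, - 61/14,- 3/2, 13,  44,65,94]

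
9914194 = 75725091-65810897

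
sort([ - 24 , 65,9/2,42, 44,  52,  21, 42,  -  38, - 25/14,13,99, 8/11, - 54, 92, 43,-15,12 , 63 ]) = [ - 54, - 38, - 24, - 15, - 25/14 , 8/11,9/2  ,  12 , 13,21,42 , 42, 43, 44, 52,  63,65,  92 , 99] 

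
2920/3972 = 730/993 = 0.74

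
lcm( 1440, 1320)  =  15840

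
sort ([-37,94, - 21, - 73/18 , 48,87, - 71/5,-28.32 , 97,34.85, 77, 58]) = [-37, - 28.32 ,-21, - 71/5, - 73/18, 34.85,48,58, 77 , 87,94, 97] 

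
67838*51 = 3459738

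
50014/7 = 7144 +6/7 = 7144.86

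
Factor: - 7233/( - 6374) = 2^ ( - 1)*3^1*2411^1 *3187^( - 1)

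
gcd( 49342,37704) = 2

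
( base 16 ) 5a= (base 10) 90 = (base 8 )132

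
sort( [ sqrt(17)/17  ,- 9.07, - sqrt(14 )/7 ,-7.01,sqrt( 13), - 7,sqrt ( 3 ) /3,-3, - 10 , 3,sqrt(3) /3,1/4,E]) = [ - 10, - 9.07, - 7.01, - 7, - 3 , - sqrt( 14) /7 , sqrt ( 17) /17,1/4,sqrt( 3 )/3, sqrt ( 3)/3, E,3,sqrt(13)]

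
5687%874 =443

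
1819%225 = 19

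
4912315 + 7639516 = 12551831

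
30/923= 30/923 = 0.03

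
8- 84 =-76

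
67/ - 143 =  - 1+76/143 = -0.47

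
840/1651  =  840/1651  =  0.51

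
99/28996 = 9/2636= 0.00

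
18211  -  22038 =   -  3827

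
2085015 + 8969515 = 11054530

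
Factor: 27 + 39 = 66 = 2^1*3^1*11^1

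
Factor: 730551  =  3^1*243517^1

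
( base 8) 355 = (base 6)1033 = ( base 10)237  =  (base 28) 8d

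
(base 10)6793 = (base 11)5116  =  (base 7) 25543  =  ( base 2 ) 1101010001001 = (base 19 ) ifa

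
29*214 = 6206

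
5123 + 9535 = 14658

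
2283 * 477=1088991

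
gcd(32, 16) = 16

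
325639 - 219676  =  105963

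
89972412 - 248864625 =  - 158892213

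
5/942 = 5/942 = 0.01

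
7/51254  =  1/7322 = 0.00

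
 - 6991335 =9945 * ( -703 ) 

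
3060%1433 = 194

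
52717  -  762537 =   -  709820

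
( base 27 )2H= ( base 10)71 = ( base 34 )23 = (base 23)32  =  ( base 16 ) 47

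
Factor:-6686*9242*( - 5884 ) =363584198608 = 2^4*1471^1*3343^1*4621^1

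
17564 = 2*8782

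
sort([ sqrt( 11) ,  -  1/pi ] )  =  [ -1/pi,sqrt( 11) ]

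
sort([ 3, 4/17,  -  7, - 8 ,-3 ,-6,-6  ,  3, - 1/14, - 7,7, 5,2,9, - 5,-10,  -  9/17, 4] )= [ - 10 , - 8,-7,-7 , - 6, - 6, - 5,-3,-9/17,  -  1/14,  4/17,2, 3, 3, 4, 5,  7, 9]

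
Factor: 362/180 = 181/90= 2^( - 1) * 3^( - 2)  *5^ (- 1 ) * 181^1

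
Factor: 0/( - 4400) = 0^1 = 0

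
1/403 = 1/403 = 0.00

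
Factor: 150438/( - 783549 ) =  - 50146/261183= - 2^1 * 3^( - 1)*  13^( - 1)*37^( - 1) * 181^(-1)*25073^1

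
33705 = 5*6741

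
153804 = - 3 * (-51268)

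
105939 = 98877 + 7062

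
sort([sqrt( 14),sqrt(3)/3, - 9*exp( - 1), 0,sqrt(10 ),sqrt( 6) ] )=[- 9*exp( - 1), 0,sqrt (3 )/3,sqrt(6 ), sqrt(10), sqrt(14) ]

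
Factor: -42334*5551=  - 234996034 = - 2^1*7^1 * 13^1*61^2*347^1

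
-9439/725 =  - 14 + 711/725 = - 13.02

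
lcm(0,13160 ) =0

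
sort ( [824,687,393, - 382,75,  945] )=[ - 382,75,393,687,824  ,  945 ] 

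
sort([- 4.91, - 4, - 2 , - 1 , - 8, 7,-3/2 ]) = [ - 8, - 4.91,  -  4,-2, - 3/2 ,- 1, 7]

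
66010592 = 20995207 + 45015385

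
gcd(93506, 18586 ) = 2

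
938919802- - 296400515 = 1235320317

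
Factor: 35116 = 2^2*8779^1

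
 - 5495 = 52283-57778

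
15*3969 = 59535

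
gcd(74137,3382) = 89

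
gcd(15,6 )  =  3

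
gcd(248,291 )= 1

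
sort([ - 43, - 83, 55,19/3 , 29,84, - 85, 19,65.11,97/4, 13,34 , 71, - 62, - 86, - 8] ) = [ - 86, -85,  -  83, - 62,- 43 , - 8 , 19/3, 13,19,97/4,29,34,55,  65.11,71,  84]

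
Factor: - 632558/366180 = - 2^( - 1 ) * 3^( - 1)*5^ (  -  1 )*17^( - 1 )* 881^1 = - 881/510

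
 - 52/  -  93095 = 52/93095 = 0.00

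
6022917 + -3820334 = 2202583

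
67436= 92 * 733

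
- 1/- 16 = 1/16 = 0.06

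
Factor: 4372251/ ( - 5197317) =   -  13^1*19^( - 2 )*71^1*1579^1*4799^(  -  1 )= -  1457417/1732439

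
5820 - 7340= - 1520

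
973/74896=973/74896 =0.01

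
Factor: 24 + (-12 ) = 12=2^2* 3^1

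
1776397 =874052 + 902345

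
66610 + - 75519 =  - 8909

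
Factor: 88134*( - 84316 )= - 2^3*3^1 * 37^1*107^1*197^1 *397^1 = - 7431106344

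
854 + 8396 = 9250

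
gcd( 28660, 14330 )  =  14330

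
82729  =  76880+5849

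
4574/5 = 4574/5 =914.80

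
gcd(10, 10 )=10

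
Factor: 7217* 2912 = 21015904 =2^5*7^2*13^1*1031^1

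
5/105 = 1/21= 0.05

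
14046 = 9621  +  4425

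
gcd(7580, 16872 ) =4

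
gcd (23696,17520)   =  16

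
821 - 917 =-96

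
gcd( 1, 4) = 1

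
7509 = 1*7509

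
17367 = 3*5789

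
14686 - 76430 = - 61744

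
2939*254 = 746506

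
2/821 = 2/821 = 0.00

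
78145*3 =234435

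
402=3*134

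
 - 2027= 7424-9451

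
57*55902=3186414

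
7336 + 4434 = 11770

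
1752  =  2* 876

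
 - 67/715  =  -1 + 648/715 = - 0.09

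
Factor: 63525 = 3^1*5^2*7^1*11^2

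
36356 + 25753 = 62109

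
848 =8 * 106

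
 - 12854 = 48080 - 60934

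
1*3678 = 3678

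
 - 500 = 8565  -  9065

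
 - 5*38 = - 190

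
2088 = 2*1044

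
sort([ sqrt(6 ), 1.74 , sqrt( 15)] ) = [ 1.74,sqrt(6 ),  sqrt(15) ] 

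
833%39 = 14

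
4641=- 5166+9807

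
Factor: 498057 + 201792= 699849 =3^2*77761^1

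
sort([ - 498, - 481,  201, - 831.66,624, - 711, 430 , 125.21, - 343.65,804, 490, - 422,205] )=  [ - 831.66, - 711, - 498, - 481, - 422, - 343.65 , 125.21, 201, 205, 430,490, 624, 804 ]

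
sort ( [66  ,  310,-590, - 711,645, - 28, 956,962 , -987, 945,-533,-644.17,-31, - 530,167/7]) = [- 987, - 711, - 644.17, - 590 , - 533, - 530,-31, - 28, 167/7, 66 , 310, 645, 945, 956, 962]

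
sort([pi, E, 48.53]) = [ E, pi , 48.53]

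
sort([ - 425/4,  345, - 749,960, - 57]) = [-749, - 425/4, - 57,345, 960 ] 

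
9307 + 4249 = 13556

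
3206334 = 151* 21234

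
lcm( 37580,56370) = 112740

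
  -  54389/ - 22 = 54389/22  =  2472.23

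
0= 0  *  674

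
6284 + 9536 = 15820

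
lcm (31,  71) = 2201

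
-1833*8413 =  - 15421029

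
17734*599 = 10622666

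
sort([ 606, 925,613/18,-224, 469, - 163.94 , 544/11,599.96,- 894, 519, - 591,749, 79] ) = [-894, - 591, - 224,  -  163.94,613/18 , 544/11,79,469,  519,599.96,606,749 , 925] 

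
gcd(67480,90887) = 1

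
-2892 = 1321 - 4213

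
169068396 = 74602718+94465678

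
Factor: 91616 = 2^5*7^1*409^1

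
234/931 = 234/931=0.25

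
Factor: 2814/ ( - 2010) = - 7/5 = - 5^( - 1)*7^1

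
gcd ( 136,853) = 1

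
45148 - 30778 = 14370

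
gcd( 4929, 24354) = 3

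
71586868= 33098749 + 38488119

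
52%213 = 52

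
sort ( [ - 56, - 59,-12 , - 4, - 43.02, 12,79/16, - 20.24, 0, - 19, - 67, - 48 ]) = [-67, - 59,  -  56, - 48 ,-43.02, - 20.24, - 19  , - 12, - 4, 0,79/16 , 12]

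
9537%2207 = 709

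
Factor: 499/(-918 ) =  - 2^( - 1)*3^(-3)* 17^(-1)*499^1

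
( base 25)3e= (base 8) 131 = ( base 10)89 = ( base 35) 2j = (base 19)4D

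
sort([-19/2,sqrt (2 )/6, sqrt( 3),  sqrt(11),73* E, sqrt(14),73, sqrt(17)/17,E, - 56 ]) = [-56, - 19/2,sqrt( 2 ) /6,sqrt( 17)/17,  sqrt( 3), E,sqrt (11 ), sqrt(14) , 73 , 73*E]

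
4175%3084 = 1091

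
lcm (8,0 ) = 0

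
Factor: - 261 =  - 3^2*29^1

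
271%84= 19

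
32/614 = 16/307=0.05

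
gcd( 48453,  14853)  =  3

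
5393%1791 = 20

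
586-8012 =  - 7426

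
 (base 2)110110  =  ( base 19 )2G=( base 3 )2000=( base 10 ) 54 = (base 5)204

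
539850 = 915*590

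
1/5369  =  1/5369 = 0.00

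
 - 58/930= - 29/465 = - 0.06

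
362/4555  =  362/4555 = 0.08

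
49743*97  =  4825071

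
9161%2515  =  1616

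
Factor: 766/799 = 2^1*17^ ( - 1) * 47^ ( - 1)*383^1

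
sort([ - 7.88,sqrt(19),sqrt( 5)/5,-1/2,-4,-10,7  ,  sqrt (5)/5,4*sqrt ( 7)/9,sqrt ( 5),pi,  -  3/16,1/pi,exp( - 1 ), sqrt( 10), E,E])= [ - 10, - 7.88 , - 4,-1/2, - 3/16, 1/pi,  exp ( - 1), sqrt( 5)/5,  sqrt(5)/5,4 * sqrt( 7 ) /9,sqrt(5), E,E, pi,sqrt(10 ),sqrt ( 19),7]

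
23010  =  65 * 354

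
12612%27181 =12612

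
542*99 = 53658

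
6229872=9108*684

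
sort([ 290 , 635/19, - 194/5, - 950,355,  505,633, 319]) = [-950, - 194/5, 635/19, 290,319,355,505,633]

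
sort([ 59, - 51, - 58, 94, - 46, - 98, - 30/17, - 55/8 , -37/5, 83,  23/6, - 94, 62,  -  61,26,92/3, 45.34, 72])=[ - 98, - 94, - 61, - 58, - 51, - 46, - 37/5, - 55/8, - 30/17, 23/6,  26,92/3,45.34, 59, 62,72,83, 94]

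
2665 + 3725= 6390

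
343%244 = 99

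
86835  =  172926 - 86091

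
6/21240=1/3540 =0.00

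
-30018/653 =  - 30018/653= - 45.97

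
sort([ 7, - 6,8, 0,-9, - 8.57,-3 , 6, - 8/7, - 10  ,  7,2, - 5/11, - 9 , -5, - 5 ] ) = [  -  10, - 9,-9, - 8.57,  -  6,-5, - 5 ,  -  3, - 8/7,-5/11, 0, 2,6, 7,7,8 ]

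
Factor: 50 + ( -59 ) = - 9 = - 3^2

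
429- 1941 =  - 1512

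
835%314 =207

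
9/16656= 3/5552 =0.00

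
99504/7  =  99504/7 = 14214.86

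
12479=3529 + 8950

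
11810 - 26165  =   - 14355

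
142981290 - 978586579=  -835605289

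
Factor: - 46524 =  - 2^2*3^1*3877^1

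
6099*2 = 12198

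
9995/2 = 9995/2  =  4997.50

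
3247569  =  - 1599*( - 2031 ) 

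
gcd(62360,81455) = 5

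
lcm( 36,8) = 72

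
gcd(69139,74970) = 833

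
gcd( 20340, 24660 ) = 180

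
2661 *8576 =22820736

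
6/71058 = 1/11843 = 0.00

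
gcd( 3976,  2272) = 568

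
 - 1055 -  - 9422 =8367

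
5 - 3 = 2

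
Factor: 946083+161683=2^1*11^1 * 43^1*1171^1  =  1107766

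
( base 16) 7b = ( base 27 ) 4F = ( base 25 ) 4n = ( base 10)123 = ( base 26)4j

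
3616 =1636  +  1980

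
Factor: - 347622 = - 2^1 * 3^1*11^1*23^1*  229^1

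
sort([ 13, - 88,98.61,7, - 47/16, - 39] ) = [ - 88, - 39, - 47/16, 7, 13 , 98.61]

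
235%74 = 13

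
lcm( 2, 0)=0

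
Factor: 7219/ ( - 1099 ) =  - 7^(-1)*157^( - 1 )*7219^1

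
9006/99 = 3002/33 = 90.97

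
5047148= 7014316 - 1967168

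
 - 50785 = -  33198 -17587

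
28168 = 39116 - 10948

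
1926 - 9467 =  -7541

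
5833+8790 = 14623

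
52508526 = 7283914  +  45224612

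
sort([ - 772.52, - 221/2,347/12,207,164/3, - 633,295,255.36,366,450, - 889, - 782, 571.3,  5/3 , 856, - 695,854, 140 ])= [ - 889,  -  782, - 772.52, - 695, - 633, - 221/2, 5/3,347/12  ,  164/3,  140,207,  255.36, 295,366,450,571.3, 854,856] 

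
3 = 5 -2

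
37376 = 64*584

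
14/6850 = 7/3425 = 0.00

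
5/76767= 5/76767 = 0.00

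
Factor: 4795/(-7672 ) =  - 5/8 = -  2^( - 3 )*5^1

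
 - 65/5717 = -65/5717 = - 0.01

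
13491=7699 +5792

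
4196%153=65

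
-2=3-5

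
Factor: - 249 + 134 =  - 5^1*23^1 = - 115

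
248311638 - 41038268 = 207273370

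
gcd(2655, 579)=3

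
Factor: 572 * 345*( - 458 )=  - 2^3 * 3^1*5^1 * 11^1*13^1*23^1*229^1 = - 90381720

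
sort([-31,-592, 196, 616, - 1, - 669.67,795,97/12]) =[ - 669.67, - 592, - 31,-1,97/12, 196,616,795 ] 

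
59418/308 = 192 + 141/154  =  192.92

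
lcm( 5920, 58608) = 586080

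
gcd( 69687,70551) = 27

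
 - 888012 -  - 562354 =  - 325658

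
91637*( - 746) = -68361202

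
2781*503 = 1398843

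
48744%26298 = 22446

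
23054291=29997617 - 6943326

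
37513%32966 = 4547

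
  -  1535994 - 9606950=  -  11142944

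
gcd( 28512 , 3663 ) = 99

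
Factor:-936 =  - 2^3*3^2*13^1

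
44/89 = 44/89 = 0.49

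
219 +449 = 668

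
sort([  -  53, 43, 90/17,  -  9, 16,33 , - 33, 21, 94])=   [ - 53, - 33, -9 , 90/17  ,  16, 21,33,43,94 ] 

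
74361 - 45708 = 28653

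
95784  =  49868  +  45916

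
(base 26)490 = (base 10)2938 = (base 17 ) A2E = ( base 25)4hd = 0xB7A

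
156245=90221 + 66024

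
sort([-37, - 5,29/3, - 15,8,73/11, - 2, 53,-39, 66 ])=[ - 39, - 37, - 15,-5 ,-2, 73/11,  8,29/3,53, 66] 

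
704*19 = 13376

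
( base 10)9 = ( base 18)9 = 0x9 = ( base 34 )9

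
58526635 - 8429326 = 50097309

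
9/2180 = 9/2180 = 0.00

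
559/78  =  43/6 = 7.17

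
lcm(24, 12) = 24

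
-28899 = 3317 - 32216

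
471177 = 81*5817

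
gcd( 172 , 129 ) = 43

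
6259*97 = 607123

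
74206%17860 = 2766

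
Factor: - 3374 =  - 2^1 * 7^1* 241^1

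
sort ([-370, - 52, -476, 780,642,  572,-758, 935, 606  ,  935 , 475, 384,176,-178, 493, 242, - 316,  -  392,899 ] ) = [-758, - 476, - 392, - 370, - 316, -178,-52, 176,242, 384, 475, 493,572,606, 642, 780,  899,935,  935] 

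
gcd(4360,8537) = 1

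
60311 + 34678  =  94989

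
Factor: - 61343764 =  - 2^2 * 101^1 * 151841^1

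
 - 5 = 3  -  8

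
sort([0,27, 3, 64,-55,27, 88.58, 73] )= [  -  55,0,3, 27,27, 64,73,88.58]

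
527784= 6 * 87964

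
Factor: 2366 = 2^1*7^1 * 13^2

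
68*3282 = 223176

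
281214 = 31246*9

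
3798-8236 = -4438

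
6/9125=6/9125 =0.00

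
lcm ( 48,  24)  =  48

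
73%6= 1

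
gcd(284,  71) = 71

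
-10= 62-72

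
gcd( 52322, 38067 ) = 1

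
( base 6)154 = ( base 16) 46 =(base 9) 77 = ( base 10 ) 70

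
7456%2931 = 1594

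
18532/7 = 2647 + 3/7 = 2647.43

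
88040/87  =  1011 + 83/87=1011.95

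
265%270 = 265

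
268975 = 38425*7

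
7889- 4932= 2957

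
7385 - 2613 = 4772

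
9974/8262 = 1+856/4131 = 1.21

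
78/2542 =39/1271  =  0.03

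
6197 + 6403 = 12600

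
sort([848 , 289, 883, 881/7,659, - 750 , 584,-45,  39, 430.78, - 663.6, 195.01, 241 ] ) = [-750,  -  663.6,  -  45 , 39,881/7,195.01, 241 , 289 , 430.78, 584, 659 , 848,883]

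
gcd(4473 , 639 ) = 639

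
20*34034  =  680680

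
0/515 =0= 0.00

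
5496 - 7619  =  -2123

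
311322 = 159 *1958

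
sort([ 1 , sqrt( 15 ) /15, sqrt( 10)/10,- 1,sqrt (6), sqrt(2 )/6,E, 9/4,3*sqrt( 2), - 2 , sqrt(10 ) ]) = [ - 2, -1, sqrt( 2)/6, sqrt(15 )/15,sqrt( 10) /10 , 1,9/4,  sqrt( 6), E,sqrt( 10 ), 3*sqrt( 2 ) ]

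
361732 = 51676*7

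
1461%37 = 18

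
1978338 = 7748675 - 5770337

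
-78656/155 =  - 78656/155 = - 507.46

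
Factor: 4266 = 2^1*3^3*79^1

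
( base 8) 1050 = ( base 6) 2320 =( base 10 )552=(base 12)3a0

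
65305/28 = 2332 + 9/28 = 2332.32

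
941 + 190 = 1131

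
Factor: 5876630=2^1*5^1 * 593^1 * 991^1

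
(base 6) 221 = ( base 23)3g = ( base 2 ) 1010101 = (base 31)2N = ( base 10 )85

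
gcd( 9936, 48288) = 48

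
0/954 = 0 = 0.00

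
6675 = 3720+2955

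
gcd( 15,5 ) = 5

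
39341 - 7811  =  31530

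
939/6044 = 939/6044 = 0.16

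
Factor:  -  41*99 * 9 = -3^4*11^1 * 41^1 =- 36531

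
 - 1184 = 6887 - 8071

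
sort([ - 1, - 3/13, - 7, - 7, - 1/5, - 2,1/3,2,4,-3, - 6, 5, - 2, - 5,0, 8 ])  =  [ - 7, - 7, - 6, - 5, - 3,-2, - 2, - 1, - 3/13, - 1/5, 0,1/3 , 2,  4,  5,8 ]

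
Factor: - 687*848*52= - 30293952= - 2^6*3^1*13^1*53^1*229^1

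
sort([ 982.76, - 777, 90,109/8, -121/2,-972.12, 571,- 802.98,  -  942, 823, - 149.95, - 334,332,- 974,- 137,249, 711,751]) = [ - 974, - 972.12, - 942,-802.98,  -  777,- 334, -149.95 ,  -  137,  -  121/2, 109/8, 90,249,332, 571,711,751, 823, 982.76]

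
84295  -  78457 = 5838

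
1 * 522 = 522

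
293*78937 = 23128541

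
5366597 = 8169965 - 2803368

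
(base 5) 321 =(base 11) 79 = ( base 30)2Q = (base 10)86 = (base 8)126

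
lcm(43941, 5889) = 571233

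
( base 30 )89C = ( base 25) BO7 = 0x1d3a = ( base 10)7482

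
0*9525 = 0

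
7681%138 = 91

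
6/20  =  3/10  =  0.30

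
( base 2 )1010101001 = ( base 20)1e1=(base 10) 681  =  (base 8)1251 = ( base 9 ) 836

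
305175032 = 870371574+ - 565196542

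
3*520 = 1560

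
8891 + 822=9713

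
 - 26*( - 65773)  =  1710098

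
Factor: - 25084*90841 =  - 2^2*6271^1*90841^1 = - 2278655644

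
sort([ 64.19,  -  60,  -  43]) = [  -  60,-43, 64.19] 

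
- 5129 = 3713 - 8842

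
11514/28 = 5757/14 =411.21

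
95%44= 7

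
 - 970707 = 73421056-74391763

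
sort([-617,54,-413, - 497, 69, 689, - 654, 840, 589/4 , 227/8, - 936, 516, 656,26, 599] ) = [- 936, - 654, - 617,-497, - 413,26, 227/8,54,  69,589/4,516, 599, 656, 689,840 ] 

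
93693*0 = 0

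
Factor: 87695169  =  3^1*101^1*289423^1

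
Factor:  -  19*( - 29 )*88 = 2^3*11^1*19^1*29^1=48488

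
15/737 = 15/737 = 0.02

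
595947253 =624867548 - 28920295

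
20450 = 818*25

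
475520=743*640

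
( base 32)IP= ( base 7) 1516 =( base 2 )1001011001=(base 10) 601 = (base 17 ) 216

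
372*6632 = 2467104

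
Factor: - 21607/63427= - 31/91= - 7^ (- 1 ) * 13^(  -  1)*31^1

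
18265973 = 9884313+8381660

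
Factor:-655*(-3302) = 2^1*5^1*13^1*127^1*131^1=2162810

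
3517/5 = 703 + 2/5  =  703.40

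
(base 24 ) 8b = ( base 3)21112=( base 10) 203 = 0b11001011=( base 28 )77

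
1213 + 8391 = 9604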